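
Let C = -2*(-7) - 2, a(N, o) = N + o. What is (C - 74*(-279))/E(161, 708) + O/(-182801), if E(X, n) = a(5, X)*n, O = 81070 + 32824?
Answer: -1601571829/3580705988 ≈ -0.44728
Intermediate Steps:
O = 113894
E(X, n) = n*(5 + X) (E(X, n) = (5 + X)*n = n*(5 + X))
C = 12 (C = 14 - 2 = 12)
(C - 74*(-279))/E(161, 708) + O/(-182801) = (12 - 74*(-279))/((708*(5 + 161))) + 113894/(-182801) = (12 + 20646)/((708*166)) + 113894*(-1/182801) = 20658/117528 - 113894/182801 = 20658*(1/117528) - 113894/182801 = 3443/19588 - 113894/182801 = -1601571829/3580705988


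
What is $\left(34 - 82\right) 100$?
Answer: $-4800$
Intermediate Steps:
$\left(34 - 82\right) 100 = \left(-48\right) 100 = -4800$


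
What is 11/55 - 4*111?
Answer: -2219/5 ≈ -443.80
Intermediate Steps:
11/55 - 4*111 = 11*(1/55) - 444 = ⅕ - 444 = -2219/5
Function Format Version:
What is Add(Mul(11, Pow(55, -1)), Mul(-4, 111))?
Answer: Rational(-2219, 5) ≈ -443.80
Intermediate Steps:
Add(Mul(11, Pow(55, -1)), Mul(-4, 111)) = Add(Mul(11, Rational(1, 55)), -444) = Add(Rational(1, 5), -444) = Rational(-2219, 5)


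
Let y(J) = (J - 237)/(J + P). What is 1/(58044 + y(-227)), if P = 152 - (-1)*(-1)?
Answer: 19/1102952 ≈ 1.7226e-5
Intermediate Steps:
P = 151 (P = 152 - 1*1 = 152 - 1 = 151)
y(J) = (-237 + J)/(151 + J) (y(J) = (J - 237)/(J + 151) = (-237 + J)/(151 + J))
1/(58044 + y(-227)) = 1/(58044 + (-237 - 227)/(151 - 227)) = 1/(58044 - 464/(-76)) = 1/(58044 - 1/76*(-464)) = 1/(58044 + 116/19) = 1/(1102952/19) = 19/1102952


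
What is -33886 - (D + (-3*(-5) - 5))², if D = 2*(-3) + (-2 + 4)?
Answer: -33922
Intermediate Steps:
D = -4 (D = -6 + 2 = -4)
-33886 - (D + (-3*(-5) - 5))² = -33886 - (-4 + (-3*(-5) - 5))² = -33886 - (-4 + (15 - 5))² = -33886 - (-4 + 10)² = -33886 - 1*6² = -33886 - 1*36 = -33886 - 36 = -33922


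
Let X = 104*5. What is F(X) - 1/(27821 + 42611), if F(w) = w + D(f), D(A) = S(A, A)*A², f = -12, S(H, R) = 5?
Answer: 87335679/70432 ≈ 1240.0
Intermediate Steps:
X = 520
D(A) = 5*A²
F(w) = 720 + w (F(w) = w + 5*(-12)² = w + 5*144 = w + 720 = 720 + w)
F(X) - 1/(27821 + 42611) = (720 + 520) - 1/(27821 + 42611) = 1240 - 1/70432 = 87335679/70432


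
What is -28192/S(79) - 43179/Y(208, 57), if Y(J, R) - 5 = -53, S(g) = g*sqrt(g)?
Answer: 14393/16 - 28192*sqrt(79)/6241 ≈ 859.41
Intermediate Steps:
S(g) = g**(3/2)
Y(J, R) = -48 (Y(J, R) = 5 - 53 = -48)
-28192/S(79) - 43179/Y(208, 57) = -28192*sqrt(79)/6241 - 43179/(-48) = -28192*sqrt(79)/6241 - 43179*(-1/48) = -28192*sqrt(79)/6241 + 14393/16 = 14393/16 - 28192*sqrt(79)/6241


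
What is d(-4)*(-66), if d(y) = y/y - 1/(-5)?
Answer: -396/5 ≈ -79.200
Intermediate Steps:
d(y) = 6/5 (d(y) = 1 - 1*(-1/5) = 1 + 1/5 = 6/5)
d(-4)*(-66) = (6/5)*(-66) = -396/5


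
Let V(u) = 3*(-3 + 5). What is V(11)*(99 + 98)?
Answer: 1182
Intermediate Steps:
V(u) = 6 (V(u) = 3*2 = 6)
V(11)*(99 + 98) = 6*(99 + 98) = 6*197 = 1182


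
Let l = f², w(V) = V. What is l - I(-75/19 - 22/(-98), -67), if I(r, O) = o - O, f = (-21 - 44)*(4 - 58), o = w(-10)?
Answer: 12320043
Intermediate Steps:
o = -10
f = 3510 (f = -65*(-54) = 3510)
I(r, O) = -10 - O
l = 12320100 (l = 3510² = 12320100)
l - I(-75/19 - 22/(-98), -67) = 12320100 - (-10 - 1*(-67)) = 12320100 - (-10 + 67) = 12320100 - 1*57 = 12320100 - 57 = 12320043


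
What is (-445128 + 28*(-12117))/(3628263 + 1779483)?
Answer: -130734/901291 ≈ -0.14505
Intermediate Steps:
(-445128 + 28*(-12117))/(3628263 + 1779483) = (-445128 - 339276)/5407746 = -784404*1/5407746 = -130734/901291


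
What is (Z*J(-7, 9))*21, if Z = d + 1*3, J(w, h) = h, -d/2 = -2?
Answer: 1323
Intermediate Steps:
d = 4 (d = -2*(-2) = 4)
Z = 7 (Z = 4 + 1*3 = 4 + 3 = 7)
(Z*J(-7, 9))*21 = (7*9)*21 = 63*21 = 1323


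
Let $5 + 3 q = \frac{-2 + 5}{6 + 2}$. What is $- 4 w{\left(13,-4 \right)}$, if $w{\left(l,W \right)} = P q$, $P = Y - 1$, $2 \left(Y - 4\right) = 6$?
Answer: $37$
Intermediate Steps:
$Y = 7$ ($Y = 4 + \frac{1}{2} \cdot 6 = 4 + 3 = 7$)
$q = - \frac{37}{24}$ ($q = - \frac{5}{3} + \frac{\left(-2 + 5\right) \frac{1}{6 + 2}}{3} = - \frac{5}{3} + \frac{3 \cdot \frac{1}{8}}{3} = - \frac{5}{3} + \frac{1}{3} \cdot \frac{3}{8} = - \frac{5}{3} + \frac{1}{8} = - \frac{37}{24} \approx -1.5417$)
$P = 6$ ($P = 7 - 1 = 6$)
$w{\left(l,W \right)} = - \frac{37}{4}$ ($w{\left(l,W \right)} = 6 \left(- \frac{37}{24}\right) = - \frac{37}{4}$)
$- 4 w{\left(13,-4 \right)} = \left(-4\right) \left(- \frac{37}{4}\right) = 37$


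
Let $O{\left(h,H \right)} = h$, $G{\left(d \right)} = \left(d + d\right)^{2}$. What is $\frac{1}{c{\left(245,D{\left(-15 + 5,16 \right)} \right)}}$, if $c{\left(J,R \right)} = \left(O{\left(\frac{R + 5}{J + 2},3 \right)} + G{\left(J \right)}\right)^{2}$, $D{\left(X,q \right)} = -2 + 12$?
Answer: $\frac{61009}{3517049221231225} \approx 1.7347 \cdot 10^{-11}$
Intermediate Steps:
$G{\left(d \right)} = 4 d^{2}$ ($G{\left(d \right)} = \left(2 d\right)^{2} = 4 d^{2}$)
$D{\left(X,q \right)} = 10$
$c{\left(J,R \right)} = \left(4 J^{2} + \frac{5 + R}{2 + J}\right)^{2}$ ($c{\left(J,R \right)} = \left(\frac{R + 5}{J + 2} + 4 J^{2}\right)^{2} = \left(\frac{5 + R}{2 + J} + 4 J^{2}\right)^{2} = \left(4 J^{2} + \frac{5 + R}{2 + J}\right)^{2}$)
$\frac{1}{c{\left(245,D{\left(-15 + 5,16 \right)} \right)}} = \frac{1}{\frac{1}{\left(2 + 245\right)^{2}} \left(5 + 10 + 4 \cdot 245^{2} \left(2 + 245\right)\right)^{2}} = \frac{1}{\frac{1}{61009} \left(5 + 10 + 4 \cdot 60025 \cdot 247\right)^{2}} = \frac{1}{\frac{1}{61009} \left(5 + 10 + 59304700\right)^{2}} = \frac{1}{\frac{1}{61009} \cdot 59304715^{2}} = \frac{1}{\frac{1}{61009} \cdot 3517049221231225} = \frac{1}{\frac{3517049221231225}{61009}} = \frac{61009}{3517049221231225}$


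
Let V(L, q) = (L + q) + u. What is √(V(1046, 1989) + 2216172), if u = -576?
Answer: √2218631 ≈ 1489.5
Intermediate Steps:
V(L, q) = -576 + L + q (V(L, q) = (L + q) - 576 = -576 + L + q)
√(V(1046, 1989) + 2216172) = √((-576 + 1046 + 1989) + 2216172) = √(2459 + 2216172) = √2218631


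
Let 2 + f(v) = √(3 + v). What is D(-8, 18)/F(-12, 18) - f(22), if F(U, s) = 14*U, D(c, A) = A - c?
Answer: -265/84 ≈ -3.1548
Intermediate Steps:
f(v) = -2 + √(3 + v)
D(-8, 18)/F(-12, 18) - f(22) = (18 - 1*(-8))/((14*(-12))) - (-2 + √(3 + 22)) = (18 + 8)/(-168) - (-2 + √25) = 26*(-1/168) - (-2 + 5) = -13/84 - 1*3 = -13/84 - 3 = -265/84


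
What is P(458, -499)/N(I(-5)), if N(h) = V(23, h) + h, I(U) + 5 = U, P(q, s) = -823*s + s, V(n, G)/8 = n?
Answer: 68363/29 ≈ 2357.3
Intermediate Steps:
V(n, G) = 8*n
P(q, s) = -822*s
I(U) = -5 + U
N(h) = 184 + h (N(h) = 8*23 + h = 184 + h)
P(458, -499)/N(I(-5)) = (-822*(-499))/(184 + (-5 - 5)) = 410178/(184 - 10) = 410178/174 = 410178*(1/174) = 68363/29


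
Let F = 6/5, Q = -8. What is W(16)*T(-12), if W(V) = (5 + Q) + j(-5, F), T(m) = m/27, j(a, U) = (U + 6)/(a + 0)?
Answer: 148/75 ≈ 1.9733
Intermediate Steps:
F = 6/5 (F = 6*(⅕) = 6/5 ≈ 1.2000)
j(a, U) = (6 + U)/a
T(m) = m/27 (T(m) = m*(1/27) = m/27)
W(V) = -111/25 (W(V) = (5 - 8) + (6 + 6/5)/(-5) = -3 - ⅕*36/5 = -3 - 36/25 = -111/25)
W(16)*T(-12) = -37*(-12)/225 = -111/25*(-4/9) = 148/75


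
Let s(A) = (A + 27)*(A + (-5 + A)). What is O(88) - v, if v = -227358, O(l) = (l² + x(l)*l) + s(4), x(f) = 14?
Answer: 236427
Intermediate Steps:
s(A) = (-5 + 2*A)*(27 + A) (s(A) = (27 + A)*(-5 + 2*A) = (-5 + 2*A)*(27 + A))
O(l) = 93 + l² + 14*l (O(l) = (l² + 14*l) + (-135 + 2*4² + 49*4) = (l² + 14*l) + (-135 + 2*16 + 196) = (l² + 14*l) + (-135 + 32 + 196) = (l² + 14*l) + 93 = 93 + l² + 14*l)
O(88) - v = (93 + 88² + 14*88) - 1*(-227358) = (93 + 7744 + 1232) + 227358 = 9069 + 227358 = 236427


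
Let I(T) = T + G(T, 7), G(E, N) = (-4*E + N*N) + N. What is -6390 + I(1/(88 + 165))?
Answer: -1602505/253 ≈ -6334.0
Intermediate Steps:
G(E, N) = N + N**2 - 4*E (G(E, N) = (-4*E + N**2) + N = (N**2 - 4*E) + N = N + N**2 - 4*E)
I(T) = 56 - 3*T (I(T) = T + (7 + 7**2 - 4*T) = T + (7 + 49 - 4*T) = T + (56 - 4*T) = 56 - 3*T)
-6390 + I(1/(88 + 165)) = -6390 + (56 - 3/(88 + 165)) = -6390 + (56 - 3/253) = -6390 + 14165/253 = -1602505/253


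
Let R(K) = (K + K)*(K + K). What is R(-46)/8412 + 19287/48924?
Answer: 5336435/3810636 ≈ 1.4004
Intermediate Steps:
R(K) = 4*K² (R(K) = (2*K)*(2*K) = 4*K²)
R(-46)/8412 + 19287/48924 = (4*(-46)²)/8412 + 19287/48924 = (4*2116)*(1/8412) + 19287*(1/48924) = 8464*(1/8412) + 2143/5436 = 2116/2103 + 2143/5436 = 5336435/3810636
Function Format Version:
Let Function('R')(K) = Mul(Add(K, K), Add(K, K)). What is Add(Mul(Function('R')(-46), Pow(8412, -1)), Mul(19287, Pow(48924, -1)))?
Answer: Rational(5336435, 3810636) ≈ 1.4004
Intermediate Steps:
Function('R')(K) = Mul(4, Pow(K, 2)) (Function('R')(K) = Mul(Mul(2, K), Mul(2, K)) = Mul(4, Pow(K, 2)))
Add(Mul(Function('R')(-46), Pow(8412, -1)), Mul(19287, Pow(48924, -1))) = Add(Mul(Mul(4, Pow(-46, 2)), Pow(8412, -1)), Mul(19287, Pow(48924, -1))) = Add(Mul(Mul(4, 2116), Rational(1, 8412)), Mul(19287, Rational(1, 48924))) = Add(Mul(8464, Rational(1, 8412)), Rational(2143, 5436)) = Add(Rational(2116, 2103), Rational(2143, 5436)) = Rational(5336435, 3810636)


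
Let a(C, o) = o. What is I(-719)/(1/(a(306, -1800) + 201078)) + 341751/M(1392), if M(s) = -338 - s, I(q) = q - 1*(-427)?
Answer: -100667616231/1730 ≈ -5.8189e+7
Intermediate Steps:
I(q) = 427 + q (I(q) = q + 427 = 427 + q)
I(-719)/(1/(a(306, -1800) + 201078)) + 341751/M(1392) = (427 - 719)/(1/(-1800 + 201078)) + 341751/(-338 - 1*1392) = -292/(1/199278) + 341751/(-338 - 1392) = -292/1/199278 + 341751/(-1730) = -292*199278 + 341751*(-1/1730) = -58189176 - 341751/1730 = -100667616231/1730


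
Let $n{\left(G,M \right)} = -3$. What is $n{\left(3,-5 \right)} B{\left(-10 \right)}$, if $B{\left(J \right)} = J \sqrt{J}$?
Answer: $30 i \sqrt{10} \approx 94.868 i$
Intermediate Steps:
$B{\left(J \right)} = J^{\frac{3}{2}}$
$n{\left(3,-5 \right)} B{\left(-10 \right)} = - 3 \left(-10\right)^{\frac{3}{2}} = - 3 \left(- 10 i \sqrt{10}\right) = 30 i \sqrt{10}$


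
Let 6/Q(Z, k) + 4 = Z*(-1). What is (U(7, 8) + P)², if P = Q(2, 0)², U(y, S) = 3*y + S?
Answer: 900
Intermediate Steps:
Q(Z, k) = 6/(-4 - Z) (Q(Z, k) = 6/(-4 + Z*(-1)) = 6/(-4 - Z))
U(y, S) = S + 3*y
P = 1 (P = (-6/(4 + 2))² = (-6/6)² = (-6*⅙)² = (-1)² = 1)
(U(7, 8) + P)² = ((8 + 3*7) + 1)² = ((8 + 21) + 1)² = (29 + 1)² = 30² = 900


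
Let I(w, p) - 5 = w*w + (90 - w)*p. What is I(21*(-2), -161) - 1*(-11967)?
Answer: -7516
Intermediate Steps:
I(w, p) = 5 + w² + p*(90 - w) (I(w, p) = 5 + (w*w + (90 - w)*p) = 5 + (w² + p*(90 - w)) = 5 + w² + p*(90 - w))
I(21*(-2), -161) - 1*(-11967) = (5 + (21*(-2))² + 90*(-161) - 1*(-161)*21*(-2)) - 1*(-11967) = (5 + (-42)² - 14490 - 1*(-161)*(-42)) + 11967 = (5 + 1764 - 14490 - 6762) + 11967 = -19483 + 11967 = -7516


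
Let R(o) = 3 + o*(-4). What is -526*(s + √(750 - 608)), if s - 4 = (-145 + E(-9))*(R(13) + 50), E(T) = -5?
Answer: 76796 - 526*√142 ≈ 70528.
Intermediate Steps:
R(o) = 3 - 4*o
s = -146 (s = 4 + (-145 - 5)*((3 - 4*13) + 50) = 4 - 150*((3 - 52) + 50) = 4 - 150*(-49 + 50) = 4 - 150*1 = 4 - 150 = -146)
-526*(s + √(750 - 608)) = -526*(-146 + √(750 - 608)) = -526*(-146 + √142) = 76796 - 526*√142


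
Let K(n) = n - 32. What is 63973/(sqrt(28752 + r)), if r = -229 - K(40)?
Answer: 63973*sqrt(28515)/28515 ≈ 378.84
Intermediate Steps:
K(n) = -32 + n
r = -237 (r = -229 - (-32 + 40) = -229 - 1*8 = -229 - 8 = -237)
63973/(sqrt(28752 + r)) = 63973/(sqrt(28752 - 237)) = 63973/(sqrt(28515)) = 63973*(sqrt(28515)/28515) = 63973*sqrt(28515)/28515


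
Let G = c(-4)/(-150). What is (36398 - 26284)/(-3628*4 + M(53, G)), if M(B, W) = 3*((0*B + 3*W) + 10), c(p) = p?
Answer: -126425/181022 ≈ -0.69840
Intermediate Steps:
G = 2/75 (G = -4/(-150) = -4*(-1/150) = 2/75 ≈ 0.026667)
M(B, W) = 30 + 9*W (M(B, W) = 3*((0 + 3*W) + 10) = 3*(3*W + 10) = 3*(10 + 3*W) = 30 + 9*W)
(36398 - 26284)/(-3628*4 + M(53, G)) = (36398 - 26284)/(-3628*4 + (30 + 9*(2/75))) = 10114/(-14512 + (30 + 6/25)) = 10114/(-14512 + 756/25) = 10114/(-362044/25) = 10114*(-25/362044) = -126425/181022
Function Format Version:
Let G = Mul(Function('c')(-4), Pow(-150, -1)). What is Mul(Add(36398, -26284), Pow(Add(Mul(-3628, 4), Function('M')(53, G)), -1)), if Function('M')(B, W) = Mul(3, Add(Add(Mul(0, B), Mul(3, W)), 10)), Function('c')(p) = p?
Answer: Rational(-126425, 181022) ≈ -0.69840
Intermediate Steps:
G = Rational(2, 75) (G = Mul(-4, Pow(-150, -1)) = Mul(-4, Rational(-1, 150)) = Rational(2, 75) ≈ 0.026667)
Function('M')(B, W) = Add(30, Mul(9, W)) (Function('M')(B, W) = Mul(3, Add(Add(0, Mul(3, W)), 10)) = Mul(3, Add(Mul(3, W), 10)) = Mul(3, Add(10, Mul(3, W))) = Add(30, Mul(9, W)))
Mul(Add(36398, -26284), Pow(Add(Mul(-3628, 4), Function('M')(53, G)), -1)) = Mul(Add(36398, -26284), Pow(Add(Mul(-3628, 4), Add(30, Mul(9, Rational(2, 75)))), -1)) = Mul(10114, Pow(Add(-14512, Add(30, Rational(6, 25))), -1)) = Mul(10114, Pow(Add(-14512, Rational(756, 25)), -1)) = Mul(10114, Pow(Rational(-362044, 25), -1)) = Mul(10114, Rational(-25, 362044)) = Rational(-126425, 181022)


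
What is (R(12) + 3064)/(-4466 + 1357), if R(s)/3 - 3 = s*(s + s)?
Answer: -3937/3109 ≈ -1.2663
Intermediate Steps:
R(s) = 9 + 6*s² (R(s) = 9 + 3*(s*(s + s)) = 9 + 3*(s*(2*s)) = 9 + 3*(2*s²) = 9 + 6*s²)
(R(12) + 3064)/(-4466 + 1357) = ((9 + 6*12²) + 3064)/(-4466 + 1357) = ((9 + 6*144) + 3064)/(-3109) = ((9 + 864) + 3064)*(-1/3109) = (873 + 3064)*(-1/3109) = 3937*(-1/3109) = -3937/3109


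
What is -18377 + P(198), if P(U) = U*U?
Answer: 20827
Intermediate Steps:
P(U) = U²
-18377 + P(198) = -18377 + 198² = -18377 + 39204 = 20827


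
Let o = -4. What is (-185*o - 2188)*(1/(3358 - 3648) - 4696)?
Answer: 985972884/145 ≈ 6.7998e+6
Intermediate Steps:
(-185*o - 2188)*(1/(3358 - 3648) - 4696) = (-185*(-4) - 2188)*(1/(3358 - 3648) - 4696) = (740 - 2188)*(1/(-290) - 4696) = -1448*(-1/290 - 4696) = -1448*(-1361841/290) = 985972884/145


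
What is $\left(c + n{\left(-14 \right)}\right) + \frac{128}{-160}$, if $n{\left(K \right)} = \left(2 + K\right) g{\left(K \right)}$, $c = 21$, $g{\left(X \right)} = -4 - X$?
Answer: $- \frac{499}{5} \approx -99.8$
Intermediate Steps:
$n{\left(K \right)} = \left(-4 - K\right) \left(2 + K\right)$ ($n{\left(K \right)} = \left(2 + K\right) \left(-4 - K\right) = \left(-4 - K\right) \left(2 + K\right)$)
$\left(c + n{\left(-14 \right)}\right) + \frac{128}{-160} = \left(21 - \left(2 - 14\right) \left(4 - 14\right)\right) + \frac{128}{-160} = \left(21 - \left(-12\right) \left(-10\right)\right) + 128 \left(- \frac{1}{160}\right) = \left(21 - 120\right) - \frac{4}{5} = -99 - \frac{4}{5} = - \frac{499}{5}$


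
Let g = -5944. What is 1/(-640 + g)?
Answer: -1/6584 ≈ -0.00015188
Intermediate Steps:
1/(-640 + g) = 1/(-640 - 5944) = 1/(-6584) = -1/6584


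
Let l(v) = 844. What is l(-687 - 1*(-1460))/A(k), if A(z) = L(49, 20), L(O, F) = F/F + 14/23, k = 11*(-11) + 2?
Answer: 19412/37 ≈ 524.65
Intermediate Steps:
k = -119 (k = -121 + 2 = -119)
L(O, F) = 37/23 (L(O, F) = 1 + 14*(1/23) = 1 + 14/23 = 37/23)
A(z) = 37/23
l(-687 - 1*(-1460))/A(k) = 844/(37/23) = 844*(23/37) = 19412/37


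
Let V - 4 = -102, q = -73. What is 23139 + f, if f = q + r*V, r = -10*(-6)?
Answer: 17186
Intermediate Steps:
r = 60
V = -98 (V = 4 - 102 = -98)
f = -5953 (f = -73 + 60*(-98) = -73 - 5880 = -5953)
23139 + f = 23139 - 5953 = 17186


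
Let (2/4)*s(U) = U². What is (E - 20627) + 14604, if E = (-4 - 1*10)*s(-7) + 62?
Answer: -7333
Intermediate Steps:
s(U) = 2*U²
E = -1310 (E = (-4 - 1*10)*(2*(-7)²) + 62 = (-4 - 10)*(2*49) + 62 = -14*98 + 62 = -1372 + 62 = -1310)
(E - 20627) + 14604 = (-1310 - 20627) + 14604 = -21937 + 14604 = -7333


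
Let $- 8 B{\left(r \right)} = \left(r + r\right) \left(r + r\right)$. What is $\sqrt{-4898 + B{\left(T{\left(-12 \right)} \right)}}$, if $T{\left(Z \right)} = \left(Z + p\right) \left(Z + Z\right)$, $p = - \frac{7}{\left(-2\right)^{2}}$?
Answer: $2 i \sqrt{14837} \approx 243.61 i$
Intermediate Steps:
$p = - \frac{7}{4} \approx -1.75$
$T{\left(Z \right)} = 2 Z \left(- \frac{7}{4} + Z\right)$ ($T{\left(Z \right)} = \left(Z - \frac{7}{4}\right) \left(Z + Z\right) = \left(- \frac{7}{4} + Z\right) 2 Z = 2 Z \left(- \frac{7}{4} + Z\right)$)
$B{\left(r \right)} = - \frac{r^{2}}{2}$ ($B{\left(r \right)} = - \frac{\left(r + r\right) \left(r + r\right)}{8} = - \frac{2 r 2 r}{8} = - \frac{4 r^{2}}{8} = - \frac{r^{2}}{2}$)
$\sqrt{-4898 + B{\left(T{\left(-12 \right)} \right)}} = \sqrt{-4898 - \frac{\left(\frac{1}{2} \left(-12\right) \left(-7 + 4 \left(-12\right)\right)\right)^{2}}{2}} = \sqrt{-4898 - \frac{\left(\frac{1}{2} \left(-12\right) \left(-7 - 48\right)\right)^{2}}{2}} = \sqrt{-4898 - \frac{\left(\frac{1}{2} \left(-12\right) \left(-55\right)\right)^{2}}{2}} = \sqrt{-4898 - \frac{330^{2}}{2}} = \sqrt{-4898 - 54450} = \sqrt{-59348} = 2 i \sqrt{14837}$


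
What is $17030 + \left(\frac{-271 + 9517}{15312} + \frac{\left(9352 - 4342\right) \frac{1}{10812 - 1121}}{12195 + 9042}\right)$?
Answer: $\frac{271055696021939}{15915800648} \approx 17031.0$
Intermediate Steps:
$17030 + \left(\frac{-271 + 9517}{15312} + \frac{\left(9352 - 4342\right) \frac{1}{10812 - 1121}}{12195 + 9042}\right) = 17030 + \left(9246 \cdot \frac{1}{15312} + \frac{5010 \cdot \frac{1}{9691}}{21237}\right) = 17030 + \left(\frac{1541}{2552} + 5010 \cdot \frac{1}{9691} \cdot \frac{1}{21237}\right) = 17030 + \left(\frac{1541}{2552} + \frac{5010}{9691} \cdot \frac{1}{21237}\right) = 17030 + \left(\frac{1541}{2552} + \frac{1670}{68602589}\right) = 17030 + \frac{9610986499}{15915800648} = \frac{271055696021939}{15915800648}$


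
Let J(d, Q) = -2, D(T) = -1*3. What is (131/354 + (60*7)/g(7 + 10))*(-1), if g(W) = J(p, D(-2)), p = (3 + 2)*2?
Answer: 74209/354 ≈ 209.63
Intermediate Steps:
D(T) = -3
p = 10 (p = 5*2 = 10)
g(W) = -2
(131/354 + (60*7)/g(7 + 10))*(-1) = (131/354 + (60*7)/(-2))*(-1) = (131*(1/354) + 420*(-1/2))*(-1) = (131/354 - 210)*(-1) = -74209/354*(-1) = 74209/354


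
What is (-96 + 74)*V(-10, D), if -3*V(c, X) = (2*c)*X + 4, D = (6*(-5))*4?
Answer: 52888/3 ≈ 17629.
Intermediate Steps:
D = -120 (D = -30*4 = -120)
V(c, X) = -4/3 - 2*X*c/3 (V(c, X) = -((2*c)*X + 4)/3 = -(2*X*c + 4)/3 = -(4 + 2*X*c)/3 = -4/3 - 2*X*c/3)
(-96 + 74)*V(-10, D) = (-96 + 74)*(-4/3 - ⅔*(-120)*(-10)) = -22*(-4/3 - 800) = -22*(-2404/3) = 52888/3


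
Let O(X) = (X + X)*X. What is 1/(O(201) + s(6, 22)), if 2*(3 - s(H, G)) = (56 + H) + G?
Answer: 1/80763 ≈ 1.2382e-5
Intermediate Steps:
s(H, G) = -25 - G/2 - H/2 (s(H, G) = 3 - ((56 + H) + G)/2 = 3 - (56 + G + H)/2 = 3 + (-28 - G/2 - H/2) = -25 - G/2 - H/2)
O(X) = 2*X² (O(X) = (2*X)*X = 2*X²)
1/(O(201) + s(6, 22)) = 1/(2*201² + (-25 - ½*22 - ½*6)) = 1/(2*40401 + (-25 - 11 - 3)) = 1/(80802 - 39) = 1/80763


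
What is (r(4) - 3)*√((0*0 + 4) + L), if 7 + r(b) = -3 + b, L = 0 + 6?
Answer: -9*√10 ≈ -28.461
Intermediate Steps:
L = 6
r(b) = -10 + b (r(b) = -7 + (-3 + b) = -10 + b)
(r(4) - 3)*√((0*0 + 4) + L) = ((-10 + 4) - 3)*√((0*0 + 4) + 6) = (-6 - 3)*√((0 + 4) + 6) = -9*√(4 + 6) = -9*√10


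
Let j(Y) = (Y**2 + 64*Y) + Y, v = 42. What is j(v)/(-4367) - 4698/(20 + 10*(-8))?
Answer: 3374421/43670 ≈ 77.271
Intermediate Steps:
j(Y) = Y**2 + 65*Y
j(v)/(-4367) - 4698/(20 + 10*(-8)) = (42*(65 + 42))/(-4367) - 4698/(20 + 10*(-8)) = (42*107)*(-1/4367) - 4698/(20 - 80) = 4494*(-1/4367) - 4698/(-60) = -4494/4367 - 4698*(-1/60) = -4494/4367 + 783/10 = 3374421/43670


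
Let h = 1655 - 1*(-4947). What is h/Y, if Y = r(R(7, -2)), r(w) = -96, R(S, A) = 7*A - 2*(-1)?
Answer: -3301/48 ≈ -68.771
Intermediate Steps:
R(S, A) = 2 + 7*A (R(S, A) = 7*A + 2 = 2 + 7*A)
h = 6602 (h = 1655 + 4947 = 6602)
Y = -96
h/Y = 6602/(-96) = 6602*(-1/96) = -3301/48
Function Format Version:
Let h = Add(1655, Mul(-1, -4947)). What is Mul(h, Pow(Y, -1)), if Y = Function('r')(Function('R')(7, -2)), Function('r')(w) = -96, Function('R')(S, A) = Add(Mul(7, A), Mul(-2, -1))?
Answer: Rational(-3301, 48) ≈ -68.771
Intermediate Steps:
Function('R')(S, A) = Add(2, Mul(7, A)) (Function('R')(S, A) = Add(Mul(7, A), 2) = Add(2, Mul(7, A)))
h = 6602 (h = Add(1655, 4947) = 6602)
Y = -96
Mul(h, Pow(Y, -1)) = Mul(6602, Pow(-96, -1)) = Mul(6602, Rational(-1, 96)) = Rational(-3301, 48)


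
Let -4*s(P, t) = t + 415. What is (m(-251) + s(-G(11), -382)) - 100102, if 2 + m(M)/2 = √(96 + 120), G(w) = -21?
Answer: -400457/4 + 12*√6 ≈ -1.0008e+5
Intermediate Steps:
m(M) = -4 + 12*√6 (m(M) = -4 + 2*√(96 + 120) = -4 + 2*√216 = -4 + 2*(6*√6) = -4 + 12*√6)
s(P, t) = -415/4 - t/4 (s(P, t) = -(t + 415)/4 = -(415 + t)/4 = -415/4 - t/4)
(m(-251) + s(-G(11), -382)) - 100102 = ((-4 + 12*√6) + (-415/4 - ¼*(-382))) - 100102 = ((-4 + 12*√6) + (-415/4 + 191/2)) - 100102 = ((-4 + 12*√6) - 33/4) - 100102 = (-49/4 + 12*√6) - 100102 = -400457/4 + 12*√6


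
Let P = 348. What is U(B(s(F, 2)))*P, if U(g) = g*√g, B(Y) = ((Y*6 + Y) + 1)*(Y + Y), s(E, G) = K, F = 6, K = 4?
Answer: 161472*√58 ≈ 1.2297e+6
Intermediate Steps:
s(E, G) = 4
B(Y) = 2*Y*(1 + 7*Y) (B(Y) = ((6*Y + Y) + 1)*(2*Y) = (7*Y + 1)*(2*Y) = (1 + 7*Y)*(2*Y) = 2*Y*(1 + 7*Y))
U(g) = g^(3/2)
U(B(s(F, 2)))*P = (2*4*(1 + 7*4))^(3/2)*348 = (2*4*(1 + 28))^(3/2)*348 = (2*4*29)^(3/2)*348 = 232^(3/2)*348 = (464*√58)*348 = 161472*√58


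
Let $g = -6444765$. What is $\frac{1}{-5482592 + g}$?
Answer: $- \frac{1}{11927357} \approx -8.3841 \cdot 10^{-8}$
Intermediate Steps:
$\frac{1}{-5482592 + g} = \frac{1}{-5482592 - 6444765} = \frac{1}{-11927357} = - \frac{1}{11927357}$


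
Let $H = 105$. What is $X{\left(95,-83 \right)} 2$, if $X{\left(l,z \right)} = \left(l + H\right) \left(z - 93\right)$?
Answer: $-70400$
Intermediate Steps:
$X{\left(l,z \right)} = \left(-93 + z\right) \left(105 + l\right)$ ($X{\left(l,z \right)} = \left(l + 105\right) \left(z - 93\right) = \left(105 + l\right) \left(-93 + z\right) = \left(-93 + z\right) \left(105 + l\right)$)
$X{\left(95,-83 \right)} 2 = \left(-9765 - 8835 + 105 \left(-83\right) + 95 \left(-83\right)\right) 2 = \left(-9765 - 8835 - 8715 - 7885\right) 2 = \left(-35200\right) 2 = -70400$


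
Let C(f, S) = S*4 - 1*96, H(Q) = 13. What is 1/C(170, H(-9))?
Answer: -1/44 ≈ -0.022727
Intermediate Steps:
C(f, S) = -96 + 4*S (C(f, S) = 4*S - 96 = -96 + 4*S)
1/C(170, H(-9)) = 1/(-96 + 4*13) = 1/(-96 + 52) = 1/(-44) = -1/44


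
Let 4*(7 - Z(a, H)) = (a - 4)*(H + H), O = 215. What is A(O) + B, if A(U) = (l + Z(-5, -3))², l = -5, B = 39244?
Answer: 157505/4 ≈ 39376.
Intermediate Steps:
Z(a, H) = 7 - H*(-4 + a)/2 (Z(a, H) = 7 - (a - 4)*(H + H)/4 = 7 - (-4 + a)*2*H/4 = 7 - H*(-4 + a)/2)
A(U) = 529/4 (A(U) = (-5 + (7 + 2*(-3) - ½*(-3)*(-5)))² = (-5 + (7 - 6 - 15/2))² = (-5 - 13/2)² = (-23/2)² = 529/4)
A(O) + B = 529/4 + 39244 = 157505/4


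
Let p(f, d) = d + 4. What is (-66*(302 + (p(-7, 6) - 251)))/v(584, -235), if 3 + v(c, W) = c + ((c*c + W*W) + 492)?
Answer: -33/3257 ≈ -0.010132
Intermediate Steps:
p(f, d) = 4 + d
v(c, W) = 489 + c + W**2 + c**2 (v(c, W) = -3 + (c + ((c*c + W*W) + 492)) = -3 + (c + ((c**2 + W**2) + 492)) = -3 + (c + ((W**2 + c**2) + 492)) = -3 + (c + (492 + W**2 + c**2)) = -3 + (492 + c + W**2 + c**2) = 489 + c + W**2 + c**2)
(-66*(302 + (p(-7, 6) - 251)))/v(584, -235) = (-66*(302 + ((4 + 6) - 251)))/(489 + 584 + (-235)**2 + 584**2) = (-66*(302 + (10 - 251)))/(489 + 584 + 55225 + 341056) = -66*(302 - 241)/397354 = -66*61*(1/397354) = -4026*1/397354 = -33/3257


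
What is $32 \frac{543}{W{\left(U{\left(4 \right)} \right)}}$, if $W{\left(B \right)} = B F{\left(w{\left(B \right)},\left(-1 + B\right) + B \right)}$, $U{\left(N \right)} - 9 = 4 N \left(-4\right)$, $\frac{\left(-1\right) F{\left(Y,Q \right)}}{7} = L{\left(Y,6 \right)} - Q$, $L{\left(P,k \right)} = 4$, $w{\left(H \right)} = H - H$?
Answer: $\frac{17376}{44275} \approx 0.39246$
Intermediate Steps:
$w{\left(H \right)} = 0$
$F{\left(Y,Q \right)} = -28 + 7 Q$ ($F{\left(Y,Q \right)} = - 7 \left(4 - Q\right) = -28 + 7 Q$)
$U{\left(N \right)} = 9 - 16 N$ ($U{\left(N \right)} = 9 + 4 N \left(-4\right) = 9 - 16 N$)
$W{\left(B \right)} = B \left(-35 + 14 B\right)$ ($W{\left(B \right)} = B \left(-28 + 7 \left(\left(-1 + B\right) + B\right)\right) = B \left(-28 + 7 \left(-1 + 2 B\right)\right) = B \left(-28 + \left(-7 + 14 B\right)\right) = B \left(-35 + 14 B\right)$)
$32 \frac{543}{W{\left(U{\left(4 \right)} \right)}} = 32 \frac{543}{7 \left(9 - 64\right) \left(-5 + 2 \left(9 - 64\right)\right)} = 32 \frac{543}{7 \left(-55\right) \left(-5 + 2 \left(-55\right)\right)} = 32 \frac{543}{7 \left(-55\right) \left(-5 - 110\right)} = 32 \frac{543}{7 \left(-55\right) \left(-115\right)} = 32 \cdot \frac{543}{44275} = \frac{17376}{44275}$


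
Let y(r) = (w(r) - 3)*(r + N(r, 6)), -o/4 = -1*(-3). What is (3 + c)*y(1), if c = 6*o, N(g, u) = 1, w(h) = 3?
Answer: 0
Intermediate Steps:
o = -12 (o = -(-4)*(-3) = -4*3 = -12)
y(r) = 0 (y(r) = (3 - 3)*(r + 1) = 0*(1 + r) = 0)
c = -72 (c = 6*(-12) = -72)
(3 + c)*y(1) = (3 - 72)*0 = -69*0 = 0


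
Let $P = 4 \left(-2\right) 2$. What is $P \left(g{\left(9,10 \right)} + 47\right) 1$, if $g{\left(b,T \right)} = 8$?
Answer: $-880$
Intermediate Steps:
$P = -16$ ($P = \left(-8\right) 2 = -16$)
$P \left(g{\left(9,10 \right)} + 47\right) 1 = - 16 \left(8 + 47\right) 1 = \left(-16\right) 55 \cdot 1 = \left(-880\right) 1 = -880$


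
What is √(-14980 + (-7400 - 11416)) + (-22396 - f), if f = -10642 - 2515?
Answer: -9239 + 2*I*√8449 ≈ -9239.0 + 183.84*I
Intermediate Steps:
f = -13157
√(-14980 + (-7400 - 11416)) + (-22396 - f) = √(-14980 + (-7400 - 11416)) + (-22396 - 1*(-13157)) = √(-14980 - 18816) + (-22396 + 13157) = √(-33796) - 9239 = 2*I*√8449 - 9239 = -9239 + 2*I*√8449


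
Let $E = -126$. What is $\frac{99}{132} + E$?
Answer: $- \frac{501}{4} \approx -125.25$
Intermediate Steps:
$\frac{99}{132} + E = \frac{99}{132} - 126 = 99 \cdot \frac{1}{132} - 126 = \frac{3}{4} - 126 = - \frac{501}{4}$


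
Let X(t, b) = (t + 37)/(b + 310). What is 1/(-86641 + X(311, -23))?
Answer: -287/24865619 ≈ -1.1542e-5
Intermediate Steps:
X(t, b) = (37 + t)/(310 + b)
1/(-86641 + X(311, -23)) = 1/(-86641 + (37 + 311)/(310 - 23)) = 1/(-86641 + 348/287) = 1/(-24865619/287) = -287/24865619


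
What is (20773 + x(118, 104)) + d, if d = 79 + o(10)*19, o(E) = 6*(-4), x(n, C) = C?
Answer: 20500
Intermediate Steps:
o(E) = -24
d = -377 (d = 79 - 24*19 = 79 - 456 = -377)
(20773 + x(118, 104)) + d = (20773 + 104) - 377 = 20877 - 377 = 20500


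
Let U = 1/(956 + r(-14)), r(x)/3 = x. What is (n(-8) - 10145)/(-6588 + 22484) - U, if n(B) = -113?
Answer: -2347927/3632236 ≈ -0.64641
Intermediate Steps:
r(x) = 3*x
U = 1/914 (U = 1/(956 + 3*(-14)) = 1/(956 - 42) = 1/914 ≈ 0.0010941)
(n(-8) - 10145)/(-6588 + 22484) - U = (-113 - 10145)/(-6588 + 22484) - 1*1/914 = -10258/15896 - 1/914 = -10258*1/15896 - 1/914 = -5129/7948 - 1/914 = -2347927/3632236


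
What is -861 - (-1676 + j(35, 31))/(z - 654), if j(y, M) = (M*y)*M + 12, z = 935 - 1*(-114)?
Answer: -372066/395 ≈ -941.94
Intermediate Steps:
z = 1049 (z = 935 + 114 = 1049)
j(y, M) = 12 + y*M**2 (j(y, M) = y*M**2 + 12 = 12 + y*M**2)
-861 - (-1676 + j(35, 31))/(z - 654) = -861 - (-1676 + (12 + 35*31**2))/(1049 - 654) = -861 - (-1676 + (12 + 35*961))/395 = -861 - (-1676 + (12 + 33635))/395 = -861 - (-1676 + 33647)/395 = -861 - 31971/395 = -372066/395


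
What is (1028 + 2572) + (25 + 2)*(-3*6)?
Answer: 3114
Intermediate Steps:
(1028 + 2572) + (25 + 2)*(-3*6) = 3600 + 27*(-18) = 3600 - 486 = 3114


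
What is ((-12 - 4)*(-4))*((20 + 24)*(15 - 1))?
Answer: 39424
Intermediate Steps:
((-12 - 4)*(-4))*((20 + 24)*(15 - 1)) = (-16*(-4))*(44*14) = 64*616 = 39424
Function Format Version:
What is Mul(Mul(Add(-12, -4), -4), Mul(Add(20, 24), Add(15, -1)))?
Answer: 39424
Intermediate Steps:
Mul(Mul(Add(-12, -4), -4), Mul(Add(20, 24), Add(15, -1))) = Mul(Mul(-16, -4), Mul(44, 14)) = Mul(64, 616) = 39424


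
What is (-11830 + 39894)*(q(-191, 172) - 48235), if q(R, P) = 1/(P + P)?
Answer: -58207679212/43 ≈ -1.3537e+9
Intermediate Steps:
q(R, P) = 1/(2*P)
(-11830 + 39894)*(q(-191, 172) - 48235) = (-11830 + 39894)*((1/2)/172 - 48235) = 28064*((1/2)*(1/172) - 48235) = 28064*(1/344 - 48235) = 28064*(-16592839/344) = -58207679212/43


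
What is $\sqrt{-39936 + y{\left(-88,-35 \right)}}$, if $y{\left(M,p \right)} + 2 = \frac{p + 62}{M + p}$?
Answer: $\frac{i \sqrt{67136147}}{41} \approx 199.85 i$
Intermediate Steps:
$y{\left(M,p \right)} = -2 + \frac{62 + p}{M + p}$ ($y{\left(M,p \right)} = -2 + \frac{p + 62}{M + p} = -2 + \frac{62 + p}{M + p}$)
$\sqrt{-39936 + y{\left(-88,-35 \right)}} = \sqrt{-39936 + \frac{62 - -35 - -176}{-88 - 35}} = \sqrt{-39936 + \frac{62 + 35 + 176}{-123}} = \sqrt{-39936 - \frac{91}{41}} = \sqrt{- \frac{1637467}{41}} = \frac{i \sqrt{67136147}}{41}$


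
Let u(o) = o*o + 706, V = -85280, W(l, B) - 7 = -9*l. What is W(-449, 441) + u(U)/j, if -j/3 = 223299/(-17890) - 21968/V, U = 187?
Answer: 175570410283/34968621 ≈ 5020.8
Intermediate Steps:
W(l, B) = 7 - 9*l
j = 34968621/953537 (j = -3*(223299/(-17890) - 21968/(-85280)) = -3*(223299*(-1/17890) - 21968*(-1/85280)) = -3*(-223299/17890 + 1373/5330) = -3*(-11656207/953537) = 34968621/953537 ≈ 36.673)
u(o) = 706 + o**2 (u(o) = o**2 + 706 = 706 + o**2)
W(-449, 441) + u(U)/j = (7 - 9*(-449)) + (706 + 187**2)/(34968621/953537) = (7 + 4041) + (706 + 34969)*(953537/34968621) = 4048 + 35675*(953537/34968621) = 4048 + 34017432475/34968621 = 175570410283/34968621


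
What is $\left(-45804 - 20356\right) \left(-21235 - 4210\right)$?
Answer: $1683441200$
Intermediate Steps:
$\left(-45804 - 20356\right) \left(-21235 - 4210\right) = \left(-66160\right) \left(-25445\right) = 1683441200$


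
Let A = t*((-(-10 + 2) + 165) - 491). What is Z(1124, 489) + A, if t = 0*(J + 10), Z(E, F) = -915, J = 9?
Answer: -915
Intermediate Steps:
t = 0 (t = 0*(9 + 10) = 0*19 = 0)
A = 0 (A = 0*((-(-10 + 2) + 165) - 491) = 0*((-1*(-8) + 165) - 491) = 0*((8 + 165) - 491) = 0*(173 - 491) = 0*(-318) = 0)
Z(1124, 489) + A = -915 + 0 = -915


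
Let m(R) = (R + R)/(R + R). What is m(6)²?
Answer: 1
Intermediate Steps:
m(R) = 1 (m(R) = (2*R)/((2*R)) = (2*R)*(1/(2*R)) = 1)
m(6)² = 1² = 1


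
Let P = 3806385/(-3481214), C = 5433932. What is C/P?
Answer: -1719698195768/346035 ≈ -4.9697e+6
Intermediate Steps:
P = -346035/316474 (P = 3806385*(-1/3481214) = -346035/316474 ≈ -1.0934)
C/P = 5433932/(-346035/316474) = 5433932*(-316474/346035) = -1719698195768/346035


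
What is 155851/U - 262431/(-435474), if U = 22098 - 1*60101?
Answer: -494836693/141447166 ≈ -3.4984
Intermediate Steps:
U = -38003 (U = 22098 - 60101 = -38003)
155851/U - 262431/(-435474) = 155851/(-38003) - 262431/(-435474) = 155851*(-1/38003) - 262431*(-1/435474) = -155851/38003 + 2243/3722 = -494836693/141447166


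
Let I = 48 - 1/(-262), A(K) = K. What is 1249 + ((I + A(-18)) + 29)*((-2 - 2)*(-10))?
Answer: 472799/131 ≈ 3609.2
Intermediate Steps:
I = 12577/262 (I = 48 - 1*(-1/262) = 48 + 1/262 = 12577/262 ≈ 48.004)
1249 + ((I + A(-18)) + 29)*((-2 - 2)*(-10)) = 1249 + ((12577/262 - 18) + 29)*((-2 - 2)*(-10)) = 1249 + (7861/262 + 29)*(-4*(-10)) = 1249 + (15459/262)*40 = 1249 + 309180/131 = 472799/131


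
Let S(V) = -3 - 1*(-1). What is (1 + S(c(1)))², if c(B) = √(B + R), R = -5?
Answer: 1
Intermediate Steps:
c(B) = √(-5 + B) (c(B) = √(B - 5) = √(-5 + B))
S(V) = -2 (S(V) = -3 + 1 = -2)
(1 + S(c(1)))² = (1 - 2)² = (-1)² = 1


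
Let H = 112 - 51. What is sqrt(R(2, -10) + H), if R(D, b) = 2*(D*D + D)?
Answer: sqrt(73) ≈ 8.5440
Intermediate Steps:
R(D, b) = 2*D + 2*D**2 (R(D, b) = 2*(D**2 + D) = 2*(D + D**2) = 2*D + 2*D**2)
H = 61
sqrt(R(2, -10) + H) = sqrt(2*2*(1 + 2) + 61) = sqrt(2*2*3 + 61) = sqrt(12 + 61) = sqrt(73)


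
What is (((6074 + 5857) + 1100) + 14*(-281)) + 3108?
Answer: 12205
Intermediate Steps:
(((6074 + 5857) + 1100) + 14*(-281)) + 3108 = ((11931 + 1100) - 3934) + 3108 = (13031 - 3934) + 3108 = 9097 + 3108 = 12205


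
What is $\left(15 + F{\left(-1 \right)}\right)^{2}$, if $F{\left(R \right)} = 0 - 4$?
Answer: $121$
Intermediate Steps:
$F{\left(R \right)} = -4$
$\left(15 + F{\left(-1 \right)}\right)^{2} = \left(15 - 4\right)^{2} = 11^{2} = 121$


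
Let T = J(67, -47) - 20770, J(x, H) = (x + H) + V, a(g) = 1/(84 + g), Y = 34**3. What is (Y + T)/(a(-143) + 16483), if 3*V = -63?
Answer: 1093447/972496 ≈ 1.1244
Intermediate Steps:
V = -21 (V = (1/3)*(-63) = -21)
Y = 39304
J(x, H) = -21 + H + x (J(x, H) = (x + H) - 21 = (H + x) - 21 = -21 + H + x)
T = -20771 (T = (-21 - 47 + 67) - 20770 = -1 - 20770 = -20771)
(Y + T)/(a(-143) + 16483) = (39304 - 20771)/(1/(84 - 143) + 16483) = 18533/(1/(-59) + 16483) = 18533/(-1/59 + 16483) = 18533/(972496/59) = 18533*(59/972496) = 1093447/972496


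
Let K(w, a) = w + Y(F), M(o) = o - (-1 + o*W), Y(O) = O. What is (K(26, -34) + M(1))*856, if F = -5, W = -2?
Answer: 21400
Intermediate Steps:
M(o) = 1 + 3*o (M(o) = o - (-1 + o*(-2)) = o - (-1 - 2*o) = o + (1 + 2*o) = 1 + 3*o)
K(w, a) = -5 + w (K(w, a) = w - 5 = -5 + w)
(K(26, -34) + M(1))*856 = ((-5 + 26) + (1 + 3*1))*856 = (21 + (1 + 3))*856 = (21 + 4)*856 = 25*856 = 21400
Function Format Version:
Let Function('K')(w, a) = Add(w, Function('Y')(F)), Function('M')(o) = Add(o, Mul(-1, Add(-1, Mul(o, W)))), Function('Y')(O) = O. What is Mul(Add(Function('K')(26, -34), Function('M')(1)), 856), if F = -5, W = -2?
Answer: 21400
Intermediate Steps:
Function('M')(o) = Add(1, Mul(3, o)) (Function('M')(o) = Add(o, Mul(-1, Add(-1, Mul(o, -2)))) = Add(o, Mul(-1, Add(-1, Mul(-2, o)))) = Add(o, Add(1, Mul(2, o))) = Add(1, Mul(3, o)))
Function('K')(w, a) = Add(-5, w) (Function('K')(w, a) = Add(w, -5) = Add(-5, w))
Mul(Add(Function('K')(26, -34), Function('M')(1)), 856) = Mul(Add(Add(-5, 26), Add(1, Mul(3, 1))), 856) = Mul(Add(21, Add(1, 3)), 856) = Mul(Add(21, 4), 856) = Mul(25, 856) = 21400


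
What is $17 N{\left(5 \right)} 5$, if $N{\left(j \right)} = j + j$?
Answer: $850$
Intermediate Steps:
$N{\left(j \right)} = 2 j$
$17 N{\left(5 \right)} 5 = 17 \cdot 2 \cdot 5 \cdot 5 = 17 \cdot 10 \cdot 5 = 170 \cdot 5 = 850$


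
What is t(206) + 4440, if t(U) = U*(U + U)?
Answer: 89312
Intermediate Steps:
t(U) = 2*U² (t(U) = U*(2*U) = 2*U²)
t(206) + 4440 = 2*206² + 4440 = 2*42436 + 4440 = 84872 + 4440 = 89312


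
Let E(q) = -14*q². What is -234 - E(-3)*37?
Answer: 4428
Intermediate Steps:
-234 - E(-3)*37 = -234 - (-14*(-3)²)*37 = -234 - (-14*9)*37 = -234 - (-126)*37 = -234 - 1*(-4662) = -234 + 4662 = 4428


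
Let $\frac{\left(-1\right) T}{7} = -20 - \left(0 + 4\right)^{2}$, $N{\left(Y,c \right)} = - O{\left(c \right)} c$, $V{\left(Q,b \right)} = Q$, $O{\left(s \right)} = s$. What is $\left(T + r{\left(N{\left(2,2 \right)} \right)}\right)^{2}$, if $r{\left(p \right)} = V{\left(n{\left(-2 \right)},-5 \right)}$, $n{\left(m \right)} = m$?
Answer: $62500$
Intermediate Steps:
$N{\left(Y,c \right)} = - c^{2}$ ($N{\left(Y,c \right)} = - c c = - c^{2}$)
$r{\left(p \right)} = -2$
$T = 252$ ($T = - 7 \left(-20 - \left(0 + 4\right)^{2}\right) = - 7 \left(-20 - 4^{2}\right) = - 7 \left(-20 - 16\right) = \left(-7\right) \left(-36\right) = 252$)
$\left(T + r{\left(N{\left(2,2 \right)} \right)}\right)^{2} = \left(252 - 2\right)^{2} = 250^{2} = 62500$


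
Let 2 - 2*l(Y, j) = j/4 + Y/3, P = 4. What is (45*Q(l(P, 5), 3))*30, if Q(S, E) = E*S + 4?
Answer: 16875/4 ≈ 4218.8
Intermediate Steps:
l(Y, j) = 1 - Y/6 - j/8 (l(Y, j) = 1 - (j/4 + Y/3)/2 = 1 - (Y/3 + j/4)/2 = 1 + (-Y/6 - j/8) = 1 - Y/6 - j/8)
Q(S, E) = 4 + E*S
(45*Q(l(P, 5), 3))*30 = (45*(4 + 3*(1 - ⅙*4 - ⅛*5)))*30 = (45*(4 + 3*(1 - ⅔ - 5/8)))*30 = (45*(4 + 3*(-7/24)))*30 = (45*(4 - 7/8))*30 = (45*(25/8))*30 = (1125/8)*30 = 16875/4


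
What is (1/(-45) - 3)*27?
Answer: -408/5 ≈ -81.600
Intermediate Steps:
(1/(-45) - 3)*27 = (-1/45 - 3)*27 = -136/45*27 = -408/5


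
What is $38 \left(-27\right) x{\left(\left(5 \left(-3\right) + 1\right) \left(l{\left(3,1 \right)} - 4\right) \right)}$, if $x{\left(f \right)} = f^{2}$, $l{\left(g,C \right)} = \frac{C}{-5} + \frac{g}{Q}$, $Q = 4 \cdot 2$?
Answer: $- \frac{588432033}{200} \approx -2.9422 \cdot 10^{6}$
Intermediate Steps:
$Q = 8$
$l{\left(g,C \right)} = - \frac{C}{5} + \frac{g}{8}$ ($l{\left(g,C \right)} = \frac{C}{-5} + \frac{g}{8} = C \left(- \frac{1}{5}\right) + g \frac{1}{8} = - \frac{C}{5} + \frac{g}{8}$)
$38 \left(-27\right) x{\left(\left(5 \left(-3\right) + 1\right) \left(l{\left(3,1 \right)} - 4\right) \right)} = 38 \left(-27\right) \left(\left(5 \left(-3\right) + 1\right) \left(\left(\left(- \frac{1}{5}\right) 1 + \frac{1}{8} \cdot 3\right) - 4\right)\right)^{2} = - 1026 \left(\left(-15 + 1\right) \left(\left(- \frac{1}{5} + \frac{3}{8}\right) - 4\right)\right)^{2} = - 1026 \left(- 14 \left(\frac{7}{40} - 4\right)\right)^{2} = - 1026 \left(\left(-14\right) \left(- \frac{153}{40}\right)\right)^{2} = - 1026 \left(\frac{1071}{20}\right)^{2} = \left(-1026\right) \frac{1147041}{400} = - \frac{588432033}{200}$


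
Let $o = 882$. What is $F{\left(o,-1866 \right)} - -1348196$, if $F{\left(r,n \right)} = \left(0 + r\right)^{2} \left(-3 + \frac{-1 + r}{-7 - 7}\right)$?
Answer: $-49939222$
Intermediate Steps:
$F{\left(r,n \right)} = r^{2} \left(- \frac{41}{14} - \frac{r}{14}\right)$ ($F{\left(r,n \right)} = r^{2} \left(-3 + \frac{-1 + r}{-14}\right) = r^{2} \left(-3 + \left(-1 + r\right) \left(- \frac{1}{14}\right)\right) = r^{2} \left(-3 - \left(- \frac{1}{14} + \frac{r}{14}\right)\right) = r^{2} \left(- \frac{41}{14} - \frac{r}{14}\right)$)
$F{\left(o,-1866 \right)} - -1348196 = \frac{882^{2} \left(-41 - 882\right)}{14} - -1348196 = \frac{1}{14} \cdot 777924 \left(-41 - 882\right) + 1348196 = \frac{1}{14} \cdot 777924 \left(-923\right) + 1348196 = -51287418 + 1348196 = -49939222$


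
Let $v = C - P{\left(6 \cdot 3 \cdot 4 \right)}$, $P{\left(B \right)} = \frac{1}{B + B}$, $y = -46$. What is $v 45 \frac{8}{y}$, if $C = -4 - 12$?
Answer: $\frac{11525}{92} \approx 125.27$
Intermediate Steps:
$P{\left(B \right)} = \frac{1}{2 B}$
$C = -16$ ($C = -4 - 12 = -16$)
$v = - \frac{2305}{144}$ ($v = -16 - \frac{1}{2 \cdot 6 \cdot 3 \cdot 4} = -16 - \frac{1}{2 \cdot 18 \cdot 4} = -16 - \frac{1}{2 \cdot 72} = -16 - \frac{1}{2} \cdot \frac{1}{72} = -16 - \frac{1}{144} = - \frac{2305}{144} \approx -16.007$)
$v 45 \frac{8}{y} = \left(- \frac{2305}{144}\right) 45 \frac{8}{-46} = - \frac{11525 \cdot 8 \left(- \frac{1}{46}\right)}{16} = \left(- \frac{11525}{16}\right) \left(- \frac{4}{23}\right) = \frac{11525}{92}$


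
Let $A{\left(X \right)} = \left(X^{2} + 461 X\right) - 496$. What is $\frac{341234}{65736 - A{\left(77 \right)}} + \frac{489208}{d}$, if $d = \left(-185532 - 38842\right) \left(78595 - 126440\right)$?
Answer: $\frac{915804627561667}{66574181747045} \approx 13.756$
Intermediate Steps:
$A{\left(X \right)} = -496 + X^{2} + 461 X$
$d = 10735174030$ ($d = \left(-224374\right) \left(-47845\right) = 10735174030$)
$\frac{341234}{65736 - A{\left(77 \right)}} + \frac{489208}{d} = \frac{341234}{65736 - \left(-496 + 77^{2} + 461 \cdot 77\right)} + \frac{489208}{10735174030} = \frac{341234}{65736 - \left(-496 + 5929 + 35497\right)} + 489208 \cdot \frac{1}{10735174030} = \frac{341234}{65736 - 40930} + \frac{244604}{5367587015} = \frac{341234}{24806} + \frac{244604}{5367587015} = 341234 \cdot \frac{1}{24806} + \frac{244604}{5367587015} = \frac{170617}{12403} + \frac{244604}{5367587015} = \frac{915804627561667}{66574181747045}$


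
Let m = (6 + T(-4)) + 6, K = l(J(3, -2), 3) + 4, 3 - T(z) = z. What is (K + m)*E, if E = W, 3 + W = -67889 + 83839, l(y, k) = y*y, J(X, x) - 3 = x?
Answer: 382728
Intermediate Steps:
T(z) = 3 - z
J(X, x) = 3 + x
l(y, k) = y²
K = 5 (K = (3 - 2)² + 4 = 1² + 4 = 1 + 4 = 5)
W = 15947 (W = -3 + (-67889 + 83839) = -3 + 15950 = 15947)
m = 19 (m = (6 + (3 - 1*(-4))) + 6 = (6 + (3 + 4)) + 6 = (6 + 7) + 6 = 13 + 6 = 19)
E = 15947
(K + m)*E = (5 + 19)*15947 = 24*15947 = 382728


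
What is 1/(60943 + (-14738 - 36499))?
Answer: 1/9706 ≈ 0.00010303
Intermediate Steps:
1/(60943 + (-14738 - 36499)) = 1/(60943 - 51237) = 1/9706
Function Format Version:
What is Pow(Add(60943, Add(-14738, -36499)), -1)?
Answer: Rational(1, 9706) ≈ 0.00010303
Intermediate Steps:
Pow(Add(60943, Add(-14738, -36499)), -1) = Pow(Add(60943, -51237), -1) = Pow(9706, -1) = Rational(1, 9706)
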